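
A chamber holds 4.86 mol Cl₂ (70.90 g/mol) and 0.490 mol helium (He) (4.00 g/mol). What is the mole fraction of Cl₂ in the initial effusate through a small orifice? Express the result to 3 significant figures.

0.702

The effusion rate of species i is ∝ p_i/√M_i ∝ n_i/√M_i.
Mole fraction of Cl₂ in the effusate = (n_Cl₂/√M_Cl₂) / (n_Cl₂/√M_Cl₂ + n_He/√M_He)
= (4.86/√70.90) / (4.86/√70.90 + 0.490/√4.00) = 0.5772/(0.5772 + 0.2450) = 0.702.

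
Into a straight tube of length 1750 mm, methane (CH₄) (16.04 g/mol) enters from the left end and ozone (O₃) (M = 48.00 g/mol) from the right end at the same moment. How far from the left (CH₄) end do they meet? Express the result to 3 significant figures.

The fronts meet when d_CH₄ + d_O₃ = L with d_CH₄/d_O₃ = √(M_O₃/M_CH₄) (Graham's law). Here √(M_O₃/M_CH₄) = √(48.00/16.04) = 1.730.
With d_CH₄ + d_O₃ = 1750 mm, d_O₃ = 1750/(1 + 1.730) = 641.1 mm.
d_CH₄ = 1750 − 641.1 = 1110 mm.

1110 mm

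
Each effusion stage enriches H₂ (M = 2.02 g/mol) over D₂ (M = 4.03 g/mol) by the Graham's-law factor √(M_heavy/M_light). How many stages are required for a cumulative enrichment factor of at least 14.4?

Single-stage factor α = √(4.03/2.02), so ln α = ½ ln(1.99505) = 0.3453.
Need α^N ≥ 14.4 ⇒ N ≥ ln(14.4) / ln α = 2.667 / 0.3453 = 7.72.
So at least 8 stages are needed.

8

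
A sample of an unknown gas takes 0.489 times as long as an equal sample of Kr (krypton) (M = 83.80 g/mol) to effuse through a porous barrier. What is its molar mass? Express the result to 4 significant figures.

20.04 g/mol

Using Graham's law: t_X/t_Kr = √(M_X/M_Kr).
0.489 = √(M_X/83.80)
M_X = 83.80 × 0.489² = 83.80 × 0.2391 = 20.04 g/mol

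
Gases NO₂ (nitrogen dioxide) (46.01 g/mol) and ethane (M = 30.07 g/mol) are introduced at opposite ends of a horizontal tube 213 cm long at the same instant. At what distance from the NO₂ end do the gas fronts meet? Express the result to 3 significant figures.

95.2 cm

Distances travelled in equal time are proportional to diffusion rates, so d_NO₂/d_C₂H₆ = √(M_C₂H₆/M_NO₂) = √(30.07/46.01) = 0.8084.
With d_NO₂ + d_C₂H₆ = 213 cm, d_C₂H₆ = 213/(1 + 0.8084) = 117.8 cm.
d_NO₂ = 213 − 117.8 = 95.2 cm.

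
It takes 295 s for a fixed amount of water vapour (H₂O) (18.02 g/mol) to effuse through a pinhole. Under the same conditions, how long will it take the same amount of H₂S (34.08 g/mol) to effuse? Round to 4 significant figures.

405.7 s

Graham's law gives t_H₂S/t_H₂O = √(M_H₂S/M_H₂O) = √(34.08/18.02) = √1.891 = 1.375.
So the time for H₂S is 295 × 1.375 = 405.7 s.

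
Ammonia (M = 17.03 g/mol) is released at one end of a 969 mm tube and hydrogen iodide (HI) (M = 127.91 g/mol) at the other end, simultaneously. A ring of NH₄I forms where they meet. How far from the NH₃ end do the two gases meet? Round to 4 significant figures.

710.0 mm

Graham's law gives d_NH₃/d_HI = rate_NH₃/rate_HI = √(M_HI/M_NH₃) = √(127.91/17.03) = 2.741.
With d_NH₃ + d_HI = 969 mm, d_HI = 969/(1 + 2.741) = 259.0 mm.
d_NH₃ = 969 − 259.0 = 710.0 mm.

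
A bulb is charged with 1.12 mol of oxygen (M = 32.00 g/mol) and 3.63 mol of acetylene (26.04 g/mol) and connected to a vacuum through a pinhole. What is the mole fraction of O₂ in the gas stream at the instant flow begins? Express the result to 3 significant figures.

0.218

The effusion rate of species i is ∝ p_i/√M_i ∝ n_i/√M_i.
x_O₂(eff) = (n_O₂/√M_O₂) / (n_O₂/√M_O₂ + n_C₂H₂/√M_C₂H₂)
= (1.12/√32.00) / (1.12/√32.00 + 3.63/√26.04) = 0.1980/(0.1980 + 0.7114) = 0.218.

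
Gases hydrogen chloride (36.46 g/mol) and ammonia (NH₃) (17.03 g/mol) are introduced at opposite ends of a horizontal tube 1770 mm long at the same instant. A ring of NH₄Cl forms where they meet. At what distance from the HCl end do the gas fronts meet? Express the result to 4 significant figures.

The fronts meet when d_HCl + d_NH₃ = L with d_HCl/d_NH₃ = √(M_NH₃/M_HCl) (Graham's law). Here √(M_NH₃/M_HCl) = √(17.03/36.46) = 0.6834.
With d_HCl + d_NH₃ = 1770 mm, d_NH₃ = 1770/(1 + 0.6834) = 1051 mm.
d_HCl = 1770 − 1051 = 718.6 mm.

718.6 mm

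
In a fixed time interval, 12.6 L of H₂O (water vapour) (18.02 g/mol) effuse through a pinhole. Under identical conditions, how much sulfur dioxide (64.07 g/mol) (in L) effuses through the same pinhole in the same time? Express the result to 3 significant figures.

6.68 L

Graham's law gives rate_SO₂/rate_H₂O = √(M_H₂O/M_SO₂) = √(18.02/64.07) = √0.2813 = 0.5303.
So the volume for SO₂ is 12.6 × 0.5303 = 6.68 L.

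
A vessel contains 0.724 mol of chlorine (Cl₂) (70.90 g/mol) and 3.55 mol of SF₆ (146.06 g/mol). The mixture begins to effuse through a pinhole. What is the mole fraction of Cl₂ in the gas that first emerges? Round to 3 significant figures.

Each component's effusion rate ∝ (its partial pressure)·(1/√M) ∝ n_i/√M_i.
So x_Cl₂ in the escaping gas = (n_Cl₂/√M_Cl₂) / Σ(n_i/√M_i)
= (0.724/√70.90) / (0.724/√70.90 + 3.55/√146.06) = 0.08598/(0.08598 + 0.2937) = 0.226.

0.226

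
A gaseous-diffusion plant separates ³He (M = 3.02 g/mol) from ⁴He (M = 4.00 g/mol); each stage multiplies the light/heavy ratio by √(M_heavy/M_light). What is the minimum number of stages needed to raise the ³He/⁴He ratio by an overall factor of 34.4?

26

Per stage α = (4.00/3.02)^(1/2) = 1.32450^0.5, giving ln α = 0.1405.
Need α^N ≥ 34.4 ⇒ N ≥ ln(34.4) / ln α = 3.538 / 0.1405 = 25.18.
Minimum whole number of stages: N = 26.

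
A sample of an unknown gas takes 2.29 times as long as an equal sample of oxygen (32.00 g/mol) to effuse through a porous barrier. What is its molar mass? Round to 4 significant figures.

Using Graham's law: t_X/t_O₂ = √(M_X/M_O₂).
2.29 = √(M_X/32.00)
M_X = 32.00 × 2.29² = 32.00 × 5.244 = 167.8 g/mol

167.8 g/mol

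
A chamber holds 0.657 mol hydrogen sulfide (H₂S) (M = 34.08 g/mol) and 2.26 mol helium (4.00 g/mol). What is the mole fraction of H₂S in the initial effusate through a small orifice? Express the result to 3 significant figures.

Rate_i ∝ x_i/√M_i (Graham's law weighted by mole fraction), so the effusate composition follows n_i/√M_i.
Mole fraction of H₂S in the effusate = (n_H₂S/√M_H₂S) / (n_H₂S/√M_H₂S + n_He/√M_He)
= (0.657/√34.08) / (0.657/√34.08 + 2.26/√4.00) = 0.1125/(0.1125 + 1.130) = 0.0906.

0.0906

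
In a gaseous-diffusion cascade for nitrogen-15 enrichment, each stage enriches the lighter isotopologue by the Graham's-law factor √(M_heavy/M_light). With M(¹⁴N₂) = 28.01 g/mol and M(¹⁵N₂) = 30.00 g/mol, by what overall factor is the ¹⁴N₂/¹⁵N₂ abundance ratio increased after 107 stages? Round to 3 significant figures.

39.3

The single-stage factor is √(M_heavy/M_light), so 107 stages give [√(30.00/28.01)]^107 = (30.00/28.01)^(107/2).
= 1.07105^(107/2) = 39.3.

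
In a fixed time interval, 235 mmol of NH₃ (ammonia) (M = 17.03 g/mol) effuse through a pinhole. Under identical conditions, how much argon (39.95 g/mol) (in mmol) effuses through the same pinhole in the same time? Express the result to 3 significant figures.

Using Graham's law: rate_Ar/rate_NH₃ = √(M_NH₃/M_Ar) = √(17.03/39.95) = √0.4263 = 0.6529.
So the amount for Ar is 235 × 0.6529 = 153 mmol.

153 mmol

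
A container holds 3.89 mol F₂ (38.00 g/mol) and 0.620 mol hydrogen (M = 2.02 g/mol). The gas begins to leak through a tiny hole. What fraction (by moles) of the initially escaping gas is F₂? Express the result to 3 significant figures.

0.591

Each component's effusion rate ∝ (its partial pressure)·(1/√M) ∝ n_i/√M_i.
Mole fraction of F₂ in the effusate = (n_F₂/√M_F₂) / (n_F₂/√M_F₂ + n_H₂/√M_H₂)
= (3.89/√38.00) / (3.89/√38.00 + 0.620/√2.02) = 0.6310/(0.6310 + 0.4362) = 0.591.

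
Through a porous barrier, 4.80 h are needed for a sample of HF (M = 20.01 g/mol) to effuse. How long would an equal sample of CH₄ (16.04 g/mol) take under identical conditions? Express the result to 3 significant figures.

From Graham's law, t_CH₄/t_HF = √(M_CH₄/M_HF) = √(16.04/20.01) = √0.8016 = 0.8953.
So the time for CH₄ is 4.80 × 0.8953 = 4.30 h.

4.30 h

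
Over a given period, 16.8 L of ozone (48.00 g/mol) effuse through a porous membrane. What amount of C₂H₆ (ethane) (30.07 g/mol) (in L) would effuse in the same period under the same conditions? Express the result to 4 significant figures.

Using Graham's law: rate_C₂H₆/rate_O₃ = √(M_O₃/M_C₂H₆) = √(48.00/30.07) = √1.596 = 1.263.
So the volume for C₂H₆ is 16.8 × 1.263 = 21.23 L.

21.23 L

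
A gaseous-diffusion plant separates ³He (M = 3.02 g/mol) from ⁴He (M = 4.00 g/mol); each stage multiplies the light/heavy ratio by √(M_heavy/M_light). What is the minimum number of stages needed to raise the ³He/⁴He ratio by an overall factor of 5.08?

12

Single-stage factor α = √(4.00/3.02), so ln α = ½ ln(1.32450) = 0.1405.
Need α^N ≥ 5.08 ⇒ N ≥ ln(5.08) / ln α = 1.625 / 0.1405 = 11.57.
Minimum whole number of stages: N = 12.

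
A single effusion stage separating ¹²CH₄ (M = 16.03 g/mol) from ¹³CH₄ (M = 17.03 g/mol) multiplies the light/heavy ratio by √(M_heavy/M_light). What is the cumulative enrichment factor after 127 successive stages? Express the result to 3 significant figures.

46.6

The single-stage factor is √(M_heavy/M_light), so 127 stages give [√(17.03/16.03)]^127 = (17.03/16.03)^(127/2).
= 1.06238^(127/2) = 46.6.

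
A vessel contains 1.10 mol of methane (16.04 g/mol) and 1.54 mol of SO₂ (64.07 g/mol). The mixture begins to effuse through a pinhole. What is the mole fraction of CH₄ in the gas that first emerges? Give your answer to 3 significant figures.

Each component's effusion rate ∝ (its partial pressure)·(1/√M) ∝ n_i/√M_i.
So x_CH₄ in the escaping gas = (n_CH₄/√M_CH₄) / Σ(n_i/√M_i)
= (1.10/√16.04) / (1.10/√16.04 + 1.54/√64.07) = 0.2747/(0.2747 + 0.1924) = 0.588.

0.588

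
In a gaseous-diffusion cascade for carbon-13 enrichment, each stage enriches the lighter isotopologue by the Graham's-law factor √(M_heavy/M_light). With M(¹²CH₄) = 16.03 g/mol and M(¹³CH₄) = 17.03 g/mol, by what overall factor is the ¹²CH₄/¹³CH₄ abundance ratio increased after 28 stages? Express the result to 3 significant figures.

2.33

The single-stage factor is √(M_heavy/M_light), so 28 stages give [√(17.03/16.03)]^28 = (17.03/16.03)^(28/2).
= 1.06238^14 = 2.33.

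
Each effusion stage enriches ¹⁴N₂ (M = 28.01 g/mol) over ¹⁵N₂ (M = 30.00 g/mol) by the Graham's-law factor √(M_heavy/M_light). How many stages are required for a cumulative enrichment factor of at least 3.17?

34

Single-stage factor α = √(30.00/28.01), so ln α = ½ ln(1.07105) = 0.03432.
Need α^N ≥ 3.17 ⇒ N ≥ ln(3.17) / ln α = 1.154 / 0.03432 = 33.62.
Minimum whole number of stages: N = 34.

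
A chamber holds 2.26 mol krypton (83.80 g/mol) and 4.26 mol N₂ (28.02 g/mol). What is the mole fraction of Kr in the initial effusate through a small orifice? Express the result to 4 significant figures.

0.2348

Rate_i ∝ x_i/√M_i (Graham's law weighted by mole fraction), so the effusate composition follows n_i/√M_i.
x_Kr(eff) = (n_Kr/√M_Kr) / (n_Kr/√M_Kr + n_N₂/√M_N₂)
= (2.26/√83.80) / (2.26/√83.80 + 4.26/√28.02) = 0.2469/(0.2469 + 0.8048) = 0.2348.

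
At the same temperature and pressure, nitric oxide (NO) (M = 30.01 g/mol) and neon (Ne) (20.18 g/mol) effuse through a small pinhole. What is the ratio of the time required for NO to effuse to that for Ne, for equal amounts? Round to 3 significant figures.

1.22

Since effusion rate ∝ 1/√M, t_NO/t_Ne = √(M_NO/M_Ne) = √(30.01/20.18) = √1.487 = 1.22.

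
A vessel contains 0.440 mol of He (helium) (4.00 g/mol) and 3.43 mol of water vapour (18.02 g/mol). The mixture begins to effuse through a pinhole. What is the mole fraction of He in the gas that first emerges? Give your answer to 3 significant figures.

Each component's effusion rate ∝ (its partial pressure)·(1/√M) ∝ n_i/√M_i.
x_He(eff) = (n_He/√M_He) / (n_He/√M_He + n_H₂O/√M_H₂O)
= (0.440/√4.00) / (0.440/√4.00 + 3.43/√18.02) = 0.2200/(0.2200 + 0.8080) = 0.214.

0.214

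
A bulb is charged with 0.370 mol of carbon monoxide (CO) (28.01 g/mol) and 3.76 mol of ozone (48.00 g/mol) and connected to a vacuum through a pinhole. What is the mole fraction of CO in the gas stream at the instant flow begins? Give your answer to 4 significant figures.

Rate_i ∝ x_i/√M_i (Graham's law weighted by mole fraction), so the effusate composition follows n_i/√M_i.
Mole fraction of CO in the effusate = (n_CO/√M_CO) / (n_CO/√M_CO + n_O₃/√M_O₃)
= (0.370/√28.01) / (0.370/√28.01 + 3.76/√48.00) = 0.06991/(0.06991 + 0.5427) = 0.1141.

0.1141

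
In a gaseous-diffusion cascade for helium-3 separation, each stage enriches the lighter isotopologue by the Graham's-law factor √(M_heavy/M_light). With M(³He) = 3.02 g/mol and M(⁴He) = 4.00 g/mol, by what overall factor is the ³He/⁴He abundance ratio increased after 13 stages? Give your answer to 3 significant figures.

The single-stage factor is √(M_heavy/M_light), so 13 stages give [√(4.00/3.02)]^13 = (4.00/3.02)^(13/2).
= 1.32450^(13/2) = 6.21.

6.21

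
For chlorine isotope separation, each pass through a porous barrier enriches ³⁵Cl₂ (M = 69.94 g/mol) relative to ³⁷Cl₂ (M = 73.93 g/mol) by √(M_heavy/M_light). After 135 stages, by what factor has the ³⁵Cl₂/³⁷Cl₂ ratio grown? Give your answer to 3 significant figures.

After 135 stages the ratio has grown by (√(73.93/69.94))^135 = (73.93/69.94)^(135/2).
= 1.05705^(135/2) = 42.3.

42.3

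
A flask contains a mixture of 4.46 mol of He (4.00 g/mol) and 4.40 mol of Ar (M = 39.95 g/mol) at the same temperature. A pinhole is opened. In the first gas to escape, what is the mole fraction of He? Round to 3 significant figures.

Rate_i ∝ x_i/√M_i (Graham's law weighted by mole fraction), so the effusate composition follows n_i/√M_i.
x_He(eff) = (n_He/√M_He) / (n_He/√M_He + n_Ar/√M_Ar)
= (4.46/√4.00) / (4.46/√4.00 + 4.40/√39.95) = 2.230/(2.230 + 0.6961) = 0.762.

0.762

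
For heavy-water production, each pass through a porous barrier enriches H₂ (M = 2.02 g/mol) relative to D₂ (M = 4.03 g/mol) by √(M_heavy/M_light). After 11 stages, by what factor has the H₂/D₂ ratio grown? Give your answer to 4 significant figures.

After 11 stages the ratio has grown by (√(4.03/2.02))^11 = (4.03/2.02)^(11/2).
= 1.99505^(11/2) = 44.64.

44.64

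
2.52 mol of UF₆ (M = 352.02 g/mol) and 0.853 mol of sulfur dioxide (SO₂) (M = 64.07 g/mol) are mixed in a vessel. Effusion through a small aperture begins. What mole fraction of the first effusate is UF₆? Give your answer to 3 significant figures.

0.558

Rate_i ∝ x_i/√M_i (Graham's law weighted by mole fraction), so the effusate composition follows n_i/√M_i.
x_UF₆(eff) = (n_UF₆/√M_UF₆) / (n_UF₆/√M_UF₆ + n_SO₂/√M_SO₂)
= (2.52/√352.02) / (2.52/√352.02 + 0.853/√64.07) = 0.1343/(0.1343 + 0.1066) = 0.558.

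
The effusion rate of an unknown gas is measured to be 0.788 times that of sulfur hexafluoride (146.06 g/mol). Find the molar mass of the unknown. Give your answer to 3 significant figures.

Since effusion rate ∝ 1/√M, rate_X/rate_SF₆ = √(M_SF₆/M_X).
0.788 = √(146.06/M_X)
M_X = 146.06 / 0.788² = 146.06 / 0.6209 = 235 g/mol

235 g/mol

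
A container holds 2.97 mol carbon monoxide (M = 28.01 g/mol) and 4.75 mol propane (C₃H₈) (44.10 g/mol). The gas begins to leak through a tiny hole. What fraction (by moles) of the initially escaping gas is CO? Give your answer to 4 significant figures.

0.4396

The effusion rate of species i is ∝ p_i/√M_i ∝ n_i/√M_i.
So x_CO in the escaping gas = (n_CO/√M_CO) / Σ(n_i/√M_i)
= (2.97/√28.01) / (2.97/√28.01 + 4.75/√44.10) = 0.5612/(0.5612 + 0.7153) = 0.4396.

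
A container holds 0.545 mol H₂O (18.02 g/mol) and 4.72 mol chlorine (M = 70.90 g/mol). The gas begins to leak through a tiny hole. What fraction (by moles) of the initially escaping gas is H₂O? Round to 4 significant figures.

The effusion rate of species i is ∝ p_i/√M_i ∝ n_i/√M_i.
x_H₂O(eff) = (n_H₂O/√M_H₂O) / (n_H₂O/√M_H₂O + n_Cl₂/√M_Cl₂)
= (0.545/√18.02) / (0.545/√18.02 + 4.72/√70.90) = 0.1284/(0.1284 + 0.5606) = 0.1864.

0.1864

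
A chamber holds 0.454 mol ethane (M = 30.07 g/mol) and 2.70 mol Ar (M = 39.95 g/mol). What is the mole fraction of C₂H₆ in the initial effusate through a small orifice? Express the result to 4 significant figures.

The effusion rate of species i is ∝ p_i/√M_i ∝ n_i/√M_i.
So x_C₂H₆ in the escaping gas = (n_C₂H₆/√M_C₂H₆) / Σ(n_i/√M_i)
= (0.454/√30.07) / (0.454/√30.07 + 2.70/√39.95) = 0.08279/(0.08279 + 0.4272) = 0.1623.

0.1623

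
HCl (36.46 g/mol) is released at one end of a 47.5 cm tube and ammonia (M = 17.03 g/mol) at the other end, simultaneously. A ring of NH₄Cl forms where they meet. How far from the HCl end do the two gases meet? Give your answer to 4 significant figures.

19.28 cm

In equal time, each gas travels a distance ∝ its rate ∝ 1/√M, so d_HCl/d_NH₃ = √(M_NH₃/M_HCl) = √(17.03/36.46) = 0.6834.
With d_HCl + d_NH₃ = 47.5 cm, d_NH₃ = 47.5/(1 + 0.6834) = 28.22 cm.
d_HCl = 47.5 − 28.22 = 19.28 cm.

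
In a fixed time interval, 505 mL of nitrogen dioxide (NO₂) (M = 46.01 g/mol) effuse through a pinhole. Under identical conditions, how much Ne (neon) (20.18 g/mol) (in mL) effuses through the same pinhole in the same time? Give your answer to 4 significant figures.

762.5 mL

Using Graham's law: rate_Ne/rate_NO₂ = √(M_NO₂/M_Ne) = √(46.01/20.18) = √2.280 = 1.510.
So the volume for Ne is 505 × 1.510 = 762.5 mL.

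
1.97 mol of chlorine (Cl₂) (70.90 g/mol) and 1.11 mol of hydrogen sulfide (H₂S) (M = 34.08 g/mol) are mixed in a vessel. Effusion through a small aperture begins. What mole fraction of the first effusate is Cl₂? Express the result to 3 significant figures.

0.552

Effusion rate of each component ∝ n_i/√M_i (partial pressure × 1/√M).
So x_Cl₂ in the escaping gas = (n_Cl₂/√M_Cl₂) / Σ(n_i/√M_i)
= (1.97/√70.90) / (1.97/√70.90 + 1.11/√34.08) = 0.2340/(0.2340 + 0.1901) = 0.552.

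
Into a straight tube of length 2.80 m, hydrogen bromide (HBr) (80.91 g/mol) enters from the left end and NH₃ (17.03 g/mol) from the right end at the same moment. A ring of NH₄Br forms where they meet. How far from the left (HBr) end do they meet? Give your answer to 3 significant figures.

0.881 m

Distances travelled in equal time are proportional to diffusion rates, so d_HBr/d_NH₃ = √(M_NH₃/M_HBr) = √(17.03/80.91) = 0.4588.
With d_HBr + d_NH₃ = 2.80 m, d_NH₃ = 2.80/(1 + 0.4588) = 1.919 m.
d_HBr = 2.80 − 1.919 = 0.881 m.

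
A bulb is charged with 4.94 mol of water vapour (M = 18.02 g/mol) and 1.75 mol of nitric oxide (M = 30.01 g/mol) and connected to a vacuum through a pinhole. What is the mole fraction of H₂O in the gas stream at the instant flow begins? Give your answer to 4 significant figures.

Effusion rate of each component ∝ n_i/√M_i (partial pressure × 1/√M).
Mole fraction of H₂O in the effusate = (n_H₂O/√M_H₂O) / (n_H₂O/√M_H₂O + n_NO/√M_NO)
= (4.94/√18.02) / (4.94/√18.02 + 1.75/√30.01) = 1.164/(1.164 + 0.3195) = 0.7846.

0.7846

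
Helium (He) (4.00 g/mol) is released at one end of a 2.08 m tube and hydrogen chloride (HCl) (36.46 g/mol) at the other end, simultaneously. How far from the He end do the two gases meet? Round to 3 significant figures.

Distances travelled in equal time are proportional to diffusion rates, so d_He/d_HCl = √(M_HCl/M_He) = √(36.46/4.00) = 3.019.
With d_He + d_HCl = 2.08 m, d_HCl = 2.08/(1 + 3.019) = 0.5175 m.
d_He = 2.08 − 0.5175 = 1.56 m.

1.56 m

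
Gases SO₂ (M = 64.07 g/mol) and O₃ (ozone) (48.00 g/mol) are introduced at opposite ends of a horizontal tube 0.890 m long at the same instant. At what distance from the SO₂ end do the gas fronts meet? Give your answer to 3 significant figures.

Graham's law gives d_SO₂/d_O₃ = rate_SO₂/rate_O₃ = √(M_O₃/M_SO₂) = √(48.00/64.07) = 0.8656.
With d_SO₂ + d_O₃ = 0.890 m, d_O₃ = 0.890/(1 + 0.8656) = 0.4771 m.
d_SO₂ = 0.890 − 0.4771 = 0.413 m.

0.413 m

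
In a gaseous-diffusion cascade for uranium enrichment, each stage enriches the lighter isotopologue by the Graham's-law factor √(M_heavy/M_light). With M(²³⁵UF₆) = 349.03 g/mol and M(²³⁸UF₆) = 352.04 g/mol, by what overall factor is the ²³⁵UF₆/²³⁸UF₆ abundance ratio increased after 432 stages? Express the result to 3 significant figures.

The single-stage factor is √(M_heavy/M_light), so 432 stages give [√(352.04/349.03)]^432 = (352.04/349.03)^(432/2).
= 1.00862^216 = 6.39.

6.39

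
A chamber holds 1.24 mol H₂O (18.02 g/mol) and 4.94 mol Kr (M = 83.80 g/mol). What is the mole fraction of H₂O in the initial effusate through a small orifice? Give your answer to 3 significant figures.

Each component's effusion rate ∝ (its partial pressure)·(1/√M) ∝ n_i/√M_i.
So x_H₂O in the escaping gas = (n_H₂O/√M_H₂O) / Σ(n_i/√M_i)
= (1.24/√18.02) / (1.24/√18.02 + 4.94/√83.80) = 0.2921/(0.2921 + 0.5396) = 0.351.

0.351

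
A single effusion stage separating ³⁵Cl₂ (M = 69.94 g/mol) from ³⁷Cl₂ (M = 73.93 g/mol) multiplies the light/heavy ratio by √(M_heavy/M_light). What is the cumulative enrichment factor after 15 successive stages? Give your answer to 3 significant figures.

1.52

After 15 stages the ratio has grown by (√(73.93/69.94))^15 = (73.93/69.94)^(15/2).
= 1.05705^(15/2) = 1.52.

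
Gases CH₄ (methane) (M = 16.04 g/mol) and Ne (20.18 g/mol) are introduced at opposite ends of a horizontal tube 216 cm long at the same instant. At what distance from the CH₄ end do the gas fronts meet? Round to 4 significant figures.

Distances travelled in equal time are proportional to diffusion rates, so d_CH₄/d_Ne = √(M_Ne/M_CH₄) = √(20.18/16.04) = 1.122.
With d_CH₄ + d_Ne = 216 cm, d_Ne = 216/(1 + 1.122) = 101.8 cm.
d_CH₄ = 216 − 101.8 = 114.2 cm.

114.2 cm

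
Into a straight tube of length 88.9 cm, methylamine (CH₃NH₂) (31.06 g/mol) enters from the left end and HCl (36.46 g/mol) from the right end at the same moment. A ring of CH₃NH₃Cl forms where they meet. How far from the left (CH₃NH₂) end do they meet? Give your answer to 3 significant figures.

46.2 cm

In equal time, each gas travels a distance ∝ its rate ∝ 1/√M, so d_CH₃NH₂/d_HCl = √(M_HCl/M_CH₃NH₂) = √(36.46/31.06) = 1.083.
With d_CH₃NH₂ + d_HCl = 88.9 cm, d_HCl = 88.9/(1 + 1.083) = 42.67 cm.
d_CH₃NH₂ = 88.9 − 42.67 = 46.2 cm.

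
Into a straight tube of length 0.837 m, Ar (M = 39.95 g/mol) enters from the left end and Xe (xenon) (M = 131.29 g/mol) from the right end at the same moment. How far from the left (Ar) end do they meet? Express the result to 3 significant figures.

0.539 m

Graham's law gives d_Ar/d_Xe = rate_Ar/rate_Xe = √(M_Xe/M_Ar) = √(131.29/39.95) = 1.813.
With d_Ar + d_Xe = 0.837 m, d_Xe = 0.837/(1 + 1.813) = 0.2976 m.
d_Ar = 0.837 − 0.2976 = 0.539 m.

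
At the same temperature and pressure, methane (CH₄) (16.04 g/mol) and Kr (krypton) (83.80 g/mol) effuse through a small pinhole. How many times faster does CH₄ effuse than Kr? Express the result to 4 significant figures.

2.286

From Graham's law, rate_CH₄/rate_Kr = √(M_Kr/M_CH₄) = √(83.80/16.04) = √5.224 = 2.286.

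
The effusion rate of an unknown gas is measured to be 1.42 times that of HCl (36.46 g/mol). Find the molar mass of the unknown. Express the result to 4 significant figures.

18.08 g/mol

Since effusion rate ∝ 1/√M, rate_X/rate_HCl = √(M_HCl/M_X).
1.42 = √(36.46/M_X)
M_X = 36.46 / 1.42² = 36.46 / 2.016 = 18.08 g/mol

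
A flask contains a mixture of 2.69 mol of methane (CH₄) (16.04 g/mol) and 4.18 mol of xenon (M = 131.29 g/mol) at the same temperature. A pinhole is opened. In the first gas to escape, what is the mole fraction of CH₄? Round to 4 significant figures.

Each component's effusion rate ∝ (its partial pressure)·(1/√M) ∝ n_i/√M_i.
Mole fraction of CH₄ in the effusate = (n_CH₄/√M_CH₄) / (n_CH₄/√M_CH₄ + n_Xe/√M_Xe)
= (2.69/√16.04) / (2.69/√16.04 + 4.18/√131.29) = 0.6717/(0.6717 + 0.3648) = 0.6480.

0.6480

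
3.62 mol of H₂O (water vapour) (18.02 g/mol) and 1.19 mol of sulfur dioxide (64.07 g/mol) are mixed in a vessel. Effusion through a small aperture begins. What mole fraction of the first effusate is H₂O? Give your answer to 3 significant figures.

Each component's effusion rate ∝ (its partial pressure)·(1/√M) ∝ n_i/√M_i.
Mole fraction of H₂O in the effusate = (n_H₂O/√M_H₂O) / (n_H₂O/√M_H₂O + n_SO₂/√M_SO₂)
= (3.62/√18.02) / (3.62/√18.02 + 1.19/√64.07) = 0.8528/(0.8528 + 0.1487) = 0.852.

0.852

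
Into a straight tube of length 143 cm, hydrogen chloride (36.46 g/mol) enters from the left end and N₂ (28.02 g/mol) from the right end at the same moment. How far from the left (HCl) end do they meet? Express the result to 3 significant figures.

66.8 cm

Graham's law gives d_HCl/d_N₂ = rate_HCl/rate_N₂ = √(M_N₂/M_HCl) = √(28.02/36.46) = 0.8766.
With d_HCl + d_N₂ = 143 cm, d_N₂ = 143/(1 + 0.8766) = 76.20 cm.
d_HCl = 143 − 76.20 = 66.8 cm.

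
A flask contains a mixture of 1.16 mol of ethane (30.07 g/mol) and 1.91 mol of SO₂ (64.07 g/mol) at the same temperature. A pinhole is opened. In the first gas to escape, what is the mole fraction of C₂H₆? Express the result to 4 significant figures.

0.4699

Rate_i ∝ x_i/√M_i (Graham's law weighted by mole fraction), so the effusate composition follows n_i/√M_i.
Mole fraction of C₂H₆ in the effusate = (n_C₂H₆/√M_C₂H₆) / (n_C₂H₆/√M_C₂H₆ + n_SO₂/√M_SO₂)
= (1.16/√30.07) / (1.16/√30.07 + 1.91/√64.07) = 0.2115/(0.2115 + 0.2386) = 0.4699.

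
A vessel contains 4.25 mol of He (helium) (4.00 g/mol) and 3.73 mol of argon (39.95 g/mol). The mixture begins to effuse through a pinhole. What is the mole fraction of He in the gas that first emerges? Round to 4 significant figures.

0.7827

The effusion rate of species i is ∝ p_i/√M_i ∝ n_i/√M_i.
Mole fraction of He in the effusate = (n_He/√M_He) / (n_He/√M_He + n_Ar/√M_Ar)
= (4.25/√4.00) / (4.25/√4.00 + 3.73/√39.95) = 2.125/(2.125 + 0.5901) = 0.7827.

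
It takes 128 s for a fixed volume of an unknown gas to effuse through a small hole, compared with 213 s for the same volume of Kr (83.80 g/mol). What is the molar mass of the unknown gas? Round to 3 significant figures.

30.3 g/mol

Using Graham's law: t_X/t_Kr = √(M_X/M_Kr).
128/213 = 0.6009 = √(M_X/83.80)
M_X = 83.80 × 0.6009² = 83.80 × 0.3611 = 30.3 g/mol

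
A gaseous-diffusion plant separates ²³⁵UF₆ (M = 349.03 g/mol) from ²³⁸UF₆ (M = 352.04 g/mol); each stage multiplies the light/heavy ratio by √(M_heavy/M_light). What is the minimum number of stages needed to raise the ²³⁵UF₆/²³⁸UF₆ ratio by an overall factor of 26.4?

763

Single-stage factor α = √(352.04/349.03), so ln α = ½ ln(1.00862) = 0.004293.
Need α^N ≥ 26.4 ⇒ N ≥ ln(26.4) / ln α = 3.273 / 0.004293 = 762.41.
Rounding up, N = 763 stages.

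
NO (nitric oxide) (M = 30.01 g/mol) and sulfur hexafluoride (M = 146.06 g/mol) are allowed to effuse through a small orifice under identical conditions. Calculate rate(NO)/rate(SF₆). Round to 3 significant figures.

2.21

Using Graham's law: rate_NO/rate_SF₆ = √(M_SF₆/M_NO) = √(146.06/30.01) = √4.867 = 2.21.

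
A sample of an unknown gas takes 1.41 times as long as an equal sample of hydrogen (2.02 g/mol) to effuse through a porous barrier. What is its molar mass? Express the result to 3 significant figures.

4.02 g/mol

By Graham's law, t_X/t_H₂ = √(M_X/M_H₂).
1.41 = √(M_X/2.02)
M_X = 2.02 × 1.41² = 2.02 × 1.988 = 4.02 g/mol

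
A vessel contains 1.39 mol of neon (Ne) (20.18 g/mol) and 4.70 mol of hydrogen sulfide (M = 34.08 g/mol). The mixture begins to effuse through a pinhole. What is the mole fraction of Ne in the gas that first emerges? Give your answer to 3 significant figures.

Effusion rate of each component ∝ n_i/√M_i (partial pressure × 1/√M).
So x_Ne in the escaping gas = (n_Ne/√M_Ne) / Σ(n_i/√M_i)
= (1.39/√20.18) / (1.39/√20.18 + 4.70/√34.08) = 0.3094/(0.3094 + 0.8051) = 0.278.

0.278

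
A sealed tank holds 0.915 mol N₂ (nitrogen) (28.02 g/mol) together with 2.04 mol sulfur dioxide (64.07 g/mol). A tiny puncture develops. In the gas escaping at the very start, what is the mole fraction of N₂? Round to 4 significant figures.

0.4041

Each component's effusion rate ∝ (its partial pressure)·(1/√M) ∝ n_i/√M_i.
x_N₂(eff) = (n_N₂/√M_N₂) / (n_N₂/√M_N₂ + n_SO₂/√M_SO₂)
= (0.915/√28.02) / (0.915/√28.02 + 2.04/√64.07) = 0.1729/(0.1729 + 0.2549) = 0.4041.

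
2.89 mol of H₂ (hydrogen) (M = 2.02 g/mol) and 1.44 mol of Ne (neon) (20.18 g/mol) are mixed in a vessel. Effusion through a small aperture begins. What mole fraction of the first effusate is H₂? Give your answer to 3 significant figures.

0.864

The effusion rate of species i is ∝ p_i/√M_i ∝ n_i/√M_i.
x_H₂(eff) = (n_H₂/√M_H₂) / (n_H₂/√M_H₂ + n_Ne/√M_Ne)
= (2.89/√2.02) / (2.89/√2.02 + 1.44/√20.18) = 2.033/(2.033 + 0.3206) = 0.864.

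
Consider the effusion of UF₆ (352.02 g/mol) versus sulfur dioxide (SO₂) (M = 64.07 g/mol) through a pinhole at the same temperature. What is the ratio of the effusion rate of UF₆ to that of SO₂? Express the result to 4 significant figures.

0.4266

From Graham's law, rate_UF₆/rate_SO₂ = √(M_SO₂/M_UF₆) = √(64.07/352.02) = √0.1820 = 0.4266.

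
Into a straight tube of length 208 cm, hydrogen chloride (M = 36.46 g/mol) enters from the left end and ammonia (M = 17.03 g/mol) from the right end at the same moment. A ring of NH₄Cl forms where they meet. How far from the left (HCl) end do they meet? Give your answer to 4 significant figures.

84.44 cm

Graham's law gives d_HCl/d_NH₃ = rate_HCl/rate_NH₃ = √(M_NH₃/M_HCl) = √(17.03/36.46) = 0.6834.
With d_HCl + d_NH₃ = 208 cm, d_NH₃ = 208/(1 + 0.6834) = 123.6 cm.
d_HCl = 208 − 123.6 = 84.44 cm.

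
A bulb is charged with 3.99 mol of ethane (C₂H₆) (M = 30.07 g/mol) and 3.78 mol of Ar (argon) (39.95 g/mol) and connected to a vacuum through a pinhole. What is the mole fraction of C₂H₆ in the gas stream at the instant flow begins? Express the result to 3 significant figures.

Each component's effusion rate ∝ (its partial pressure)·(1/√M) ∝ n_i/√M_i.
Mole fraction of C₂H₆ in the effusate = (n_C₂H₆/√M_C₂H₆) / (n_C₂H₆/√M_C₂H₆ + n_Ar/√M_Ar)
= (3.99/√30.07) / (3.99/√30.07 + 3.78/√39.95) = 0.7276/(0.7276 + 0.5980) = 0.549.

0.549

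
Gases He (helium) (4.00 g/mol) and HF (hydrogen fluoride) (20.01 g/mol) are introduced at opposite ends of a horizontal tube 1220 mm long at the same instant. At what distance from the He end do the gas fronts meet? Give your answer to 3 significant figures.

In equal time, each gas travels a distance ∝ its rate ∝ 1/√M, so d_He/d_HF = √(M_HF/M_He) = √(20.01/4.00) = 2.237.
With d_He + d_HF = 1220 mm, d_HF = 1220/(1 + 2.237) = 376.9 mm.
d_He = 1220 − 376.9 = 843 mm.

843 mm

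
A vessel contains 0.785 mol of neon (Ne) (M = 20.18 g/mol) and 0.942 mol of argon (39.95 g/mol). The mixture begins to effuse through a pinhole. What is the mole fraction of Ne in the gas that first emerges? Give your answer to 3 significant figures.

Each component's effusion rate ∝ (its partial pressure)·(1/√M) ∝ n_i/√M_i.
Mole fraction of Ne in the effusate = (n_Ne/√M_Ne) / (n_Ne/√M_Ne + n_Ar/√M_Ar)
= (0.785/√20.18) / (0.785/√20.18 + 0.942/√39.95) = 0.1747/(0.1747 + 0.1490) = 0.540.

0.540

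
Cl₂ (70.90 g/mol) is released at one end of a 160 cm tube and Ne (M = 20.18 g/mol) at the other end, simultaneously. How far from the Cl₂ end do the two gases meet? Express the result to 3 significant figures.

55.7 cm

The fronts meet when d_Cl₂ + d_Ne = L with d_Cl₂/d_Ne = √(M_Ne/M_Cl₂) (Graham's law). Here √(M_Ne/M_Cl₂) = √(20.18/70.90) = 0.5335.
With d_Cl₂ + d_Ne = 160 cm, d_Ne = 160/(1 + 0.5335) = 104.3 cm.
d_Cl₂ = 160 − 104.3 = 55.7 cm.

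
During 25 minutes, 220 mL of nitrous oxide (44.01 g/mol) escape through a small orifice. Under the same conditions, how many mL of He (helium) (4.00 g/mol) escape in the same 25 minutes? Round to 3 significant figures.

730 mL

Graham's law gives rate_He/rate_N₂O = √(M_N₂O/M_He) = √(44.01/4.00) = √11.00 = 3.317.
So the volume for He is 220 × 3.317 = 730 mL.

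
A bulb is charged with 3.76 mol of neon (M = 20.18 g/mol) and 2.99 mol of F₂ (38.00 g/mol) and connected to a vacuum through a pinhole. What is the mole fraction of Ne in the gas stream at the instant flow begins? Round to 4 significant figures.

Rate_i ∝ x_i/√M_i (Graham's law weighted by mole fraction), so the effusate composition follows n_i/√M_i.
Mole fraction of Ne in the effusate = (n_Ne/√M_Ne) / (n_Ne/√M_Ne + n_F₂/√M_F₂)
= (3.76/√20.18) / (3.76/√20.18 + 2.99/√38.00) = 0.8370/(0.8370 + 0.4850) = 0.6331.

0.6331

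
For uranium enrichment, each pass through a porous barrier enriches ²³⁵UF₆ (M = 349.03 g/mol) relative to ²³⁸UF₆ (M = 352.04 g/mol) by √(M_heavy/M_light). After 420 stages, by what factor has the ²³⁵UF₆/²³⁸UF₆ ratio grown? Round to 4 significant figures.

The single-stage factor is √(M_heavy/M_light), so 420 stages give [√(352.04/349.03)]^420 = (352.04/349.03)^(420/2).
= 1.00862^210 = 6.069.

6.069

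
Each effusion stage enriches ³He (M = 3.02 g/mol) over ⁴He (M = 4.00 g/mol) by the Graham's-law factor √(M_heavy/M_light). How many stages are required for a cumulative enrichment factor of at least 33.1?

25

Single-stage factor α = √(4.00/3.02), so ln α = ½ ln(1.32450) = 0.1405.
Need α^N ≥ 33.1 ⇒ N ≥ ln(33.1) / ln α = 3.500 / 0.1405 = 24.90.
Minimum whole number of stages: N = 25.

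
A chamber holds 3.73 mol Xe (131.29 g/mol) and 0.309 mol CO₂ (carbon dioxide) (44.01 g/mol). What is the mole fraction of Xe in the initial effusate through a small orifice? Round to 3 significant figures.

0.875

Effusion rate of each component ∝ n_i/√M_i (partial pressure × 1/√M).
x_Xe(eff) = (n_Xe/√M_Xe) / (n_Xe/√M_Xe + n_CO₂/√M_CO₂)
= (3.73/√131.29) / (3.73/√131.29 + 0.309/√44.01) = 0.3255/(0.3255 + 0.04658) = 0.875.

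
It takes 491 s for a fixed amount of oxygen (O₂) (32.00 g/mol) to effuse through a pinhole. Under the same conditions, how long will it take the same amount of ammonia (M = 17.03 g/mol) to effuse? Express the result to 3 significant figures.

Using Graham's law: t_NH₃/t_O₂ = √(M_NH₃/M_O₂) = √(17.03/32.00) = √0.5322 = 0.7295.
So the time for NH₃ is 491 × 0.7295 = 358 s.

358 s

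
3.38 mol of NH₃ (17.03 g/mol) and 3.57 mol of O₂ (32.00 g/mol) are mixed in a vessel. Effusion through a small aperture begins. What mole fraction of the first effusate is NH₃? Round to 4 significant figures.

0.5648

The effusion rate of species i is ∝ p_i/√M_i ∝ n_i/√M_i.
x_NH₃(eff) = (n_NH₃/√M_NH₃) / (n_NH₃/√M_NH₃ + n_O₂/√M_O₂)
= (3.38/√17.03) / (3.38/√17.03 + 3.57/√32.00) = 0.8190/(0.8190 + 0.6311) = 0.5648.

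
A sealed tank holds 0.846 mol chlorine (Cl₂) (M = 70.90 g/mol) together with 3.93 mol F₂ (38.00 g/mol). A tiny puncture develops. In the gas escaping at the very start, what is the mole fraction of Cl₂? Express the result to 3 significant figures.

0.136

Effusion rate of each component ∝ n_i/√M_i (partial pressure × 1/√M).
Mole fraction of Cl₂ in the effusate = (n_Cl₂/√M_Cl₂) / (n_Cl₂/√M_Cl₂ + n_F₂/√M_F₂)
= (0.846/√70.90) / (0.846/√70.90 + 3.93/√38.00) = 0.1005/(0.1005 + 0.6375) = 0.136.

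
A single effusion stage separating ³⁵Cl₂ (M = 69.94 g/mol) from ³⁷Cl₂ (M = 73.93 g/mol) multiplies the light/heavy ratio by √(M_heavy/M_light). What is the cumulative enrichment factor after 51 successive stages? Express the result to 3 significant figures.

4.12

Each stage multiplies the ratio by α = √(73.93/69.94), so after 51 stages the overall factor is α^51 = (73.93/69.94)^(51/2).
= 1.05705^(51/2) = 4.12.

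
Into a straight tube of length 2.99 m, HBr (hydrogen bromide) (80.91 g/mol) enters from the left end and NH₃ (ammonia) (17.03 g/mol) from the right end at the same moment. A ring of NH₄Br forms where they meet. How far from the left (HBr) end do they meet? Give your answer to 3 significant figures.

In equal time, each gas travels a distance ∝ its rate ∝ 1/√M, so d_HBr/d_NH₃ = √(M_NH₃/M_HBr) = √(17.03/80.91) = 0.4588.
With d_HBr + d_NH₃ = 2.99 m, d_NH₃ = 2.99/(1 + 0.4588) = 2.050 m.
d_HBr = 2.99 − 2.050 = 0.940 m.

0.940 m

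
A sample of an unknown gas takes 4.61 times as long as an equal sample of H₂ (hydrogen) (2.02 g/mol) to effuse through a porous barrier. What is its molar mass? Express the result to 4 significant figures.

Using Graham's law: t_X/t_H₂ = √(M_X/M_H₂).
4.61 = √(M_X/2.02)
M_X = 2.02 × 4.61² = 2.02 × 21.25 = 42.93 g/mol

42.93 g/mol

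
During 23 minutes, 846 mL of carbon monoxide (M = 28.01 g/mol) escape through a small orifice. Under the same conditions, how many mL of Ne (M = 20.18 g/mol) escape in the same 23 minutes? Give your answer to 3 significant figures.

997 mL

Graham's law gives rate_Ne/rate_CO = √(M_CO/M_Ne) = √(28.01/20.18) = √1.388 = 1.178.
So the volume for Ne is 846 × 1.178 = 997 mL.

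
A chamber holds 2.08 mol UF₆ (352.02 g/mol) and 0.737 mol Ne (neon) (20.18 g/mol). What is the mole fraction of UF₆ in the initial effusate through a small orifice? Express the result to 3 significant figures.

0.403

Rate_i ∝ x_i/√M_i (Graham's law weighted by mole fraction), so the effusate composition follows n_i/√M_i.
Mole fraction of UF₆ in the effusate = (n_UF₆/√M_UF₆) / (n_UF₆/√M_UF₆ + n_Ne/√M_Ne)
= (2.08/√352.02) / (2.08/√352.02 + 0.737/√20.18) = 0.1109/(0.1109 + 0.1641) = 0.403.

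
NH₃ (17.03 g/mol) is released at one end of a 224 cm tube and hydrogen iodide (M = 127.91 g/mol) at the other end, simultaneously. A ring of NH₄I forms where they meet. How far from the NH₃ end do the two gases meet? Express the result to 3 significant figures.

164 cm

In equal time, each gas travels a distance ∝ its rate ∝ 1/√M, so d_NH₃/d_HI = √(M_HI/M_NH₃) = √(127.91/17.03) = 2.741.
With d_NH₃ + d_HI = 224 cm, d_HI = 224/(1 + 2.741) = 59.88 cm.
d_NH₃ = 224 − 59.88 = 164 cm.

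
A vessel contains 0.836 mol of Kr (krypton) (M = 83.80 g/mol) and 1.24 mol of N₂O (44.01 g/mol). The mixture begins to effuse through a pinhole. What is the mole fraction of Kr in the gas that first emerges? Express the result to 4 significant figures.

0.3282

Each component's effusion rate ∝ (its partial pressure)·(1/√M) ∝ n_i/√M_i.
Mole fraction of Kr in the effusate = (n_Kr/√M_Kr) / (n_Kr/√M_Kr + n_N₂O/√M_N₂O)
= (0.836/√83.80) / (0.836/√83.80 + 1.24/√44.01) = 0.09132/(0.09132 + 0.1869) = 0.3282.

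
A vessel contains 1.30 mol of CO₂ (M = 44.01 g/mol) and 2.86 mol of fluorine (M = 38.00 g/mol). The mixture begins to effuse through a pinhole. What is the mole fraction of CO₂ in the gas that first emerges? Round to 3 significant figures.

0.297

Effusion rate of each component ∝ n_i/√M_i (partial pressure × 1/√M).
x_CO₂(eff) = (n_CO₂/√M_CO₂) / (n_CO₂/√M_CO₂ + n_F₂/√M_F₂)
= (1.30/√44.01) / (1.30/√44.01 + 2.86/√38.00) = 0.1960/(0.1960 + 0.4640) = 0.297.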